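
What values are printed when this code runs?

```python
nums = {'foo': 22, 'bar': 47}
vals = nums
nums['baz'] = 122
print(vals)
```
{'foo': 22, 'bar': 47, 'baz': 122}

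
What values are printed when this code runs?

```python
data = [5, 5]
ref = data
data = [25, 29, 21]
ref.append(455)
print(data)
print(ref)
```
[25, 29, 21]
[5, 5, 455]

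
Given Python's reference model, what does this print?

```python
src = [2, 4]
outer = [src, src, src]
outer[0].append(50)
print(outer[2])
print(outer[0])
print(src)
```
[2, 4, 50]
[2, 4, 50]
[2, 4, 50]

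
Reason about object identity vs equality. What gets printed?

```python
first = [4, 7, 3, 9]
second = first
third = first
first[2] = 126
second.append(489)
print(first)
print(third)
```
[4, 7, 126, 9, 489]
[4, 7, 126, 9, 489]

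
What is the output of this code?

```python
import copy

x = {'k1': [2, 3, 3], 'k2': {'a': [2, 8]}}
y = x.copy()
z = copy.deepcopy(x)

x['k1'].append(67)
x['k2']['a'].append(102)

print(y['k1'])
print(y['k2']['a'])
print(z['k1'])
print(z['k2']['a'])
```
[2, 3, 3, 67]
[2, 8, 102]
[2, 3, 3]
[2, 8]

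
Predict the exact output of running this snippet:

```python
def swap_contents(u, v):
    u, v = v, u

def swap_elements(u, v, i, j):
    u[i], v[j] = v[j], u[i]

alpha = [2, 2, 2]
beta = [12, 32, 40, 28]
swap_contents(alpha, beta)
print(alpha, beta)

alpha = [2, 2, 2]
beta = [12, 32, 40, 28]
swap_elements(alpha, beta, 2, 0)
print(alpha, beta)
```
[2, 2, 2] [12, 32, 40, 28]
[2, 2, 12] [2, 32, 40, 28]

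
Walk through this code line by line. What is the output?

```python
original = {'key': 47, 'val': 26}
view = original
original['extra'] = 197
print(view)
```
{'key': 47, 'val': 26, 'extra': 197}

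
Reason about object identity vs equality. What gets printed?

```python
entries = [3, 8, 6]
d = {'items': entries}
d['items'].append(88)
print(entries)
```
[3, 8, 6, 88]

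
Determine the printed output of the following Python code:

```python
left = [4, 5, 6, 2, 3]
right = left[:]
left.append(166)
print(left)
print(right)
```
[4, 5, 6, 2, 3, 166]
[4, 5, 6, 2, 3]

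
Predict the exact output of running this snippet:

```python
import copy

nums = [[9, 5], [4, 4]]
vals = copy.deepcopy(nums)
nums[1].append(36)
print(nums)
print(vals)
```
[[9, 5], [4, 4, 36]]
[[9, 5], [4, 4]]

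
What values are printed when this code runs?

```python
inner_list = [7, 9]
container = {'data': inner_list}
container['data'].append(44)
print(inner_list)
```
[7, 9, 44]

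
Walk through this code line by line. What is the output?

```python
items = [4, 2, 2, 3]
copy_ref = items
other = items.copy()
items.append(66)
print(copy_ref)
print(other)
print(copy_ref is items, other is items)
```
[4, 2, 2, 3, 66]
[4, 2, 2, 3]
True False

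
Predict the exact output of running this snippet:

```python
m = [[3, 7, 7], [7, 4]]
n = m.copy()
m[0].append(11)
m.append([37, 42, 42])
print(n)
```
[[3, 7, 7, 11], [7, 4]]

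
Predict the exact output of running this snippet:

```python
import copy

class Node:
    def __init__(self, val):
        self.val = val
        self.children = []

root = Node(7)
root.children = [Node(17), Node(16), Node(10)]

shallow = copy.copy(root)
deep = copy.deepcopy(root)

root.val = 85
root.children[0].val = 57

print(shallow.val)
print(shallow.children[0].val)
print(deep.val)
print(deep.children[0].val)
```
7
57
7
17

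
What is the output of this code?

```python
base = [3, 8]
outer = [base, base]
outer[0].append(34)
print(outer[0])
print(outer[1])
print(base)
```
[3, 8, 34]
[3, 8, 34]
[3, 8, 34]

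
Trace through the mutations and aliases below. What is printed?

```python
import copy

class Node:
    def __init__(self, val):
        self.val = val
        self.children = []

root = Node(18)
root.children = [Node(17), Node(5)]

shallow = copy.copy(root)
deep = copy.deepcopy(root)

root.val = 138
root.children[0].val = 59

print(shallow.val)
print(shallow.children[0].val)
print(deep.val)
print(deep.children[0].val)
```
18
59
18
17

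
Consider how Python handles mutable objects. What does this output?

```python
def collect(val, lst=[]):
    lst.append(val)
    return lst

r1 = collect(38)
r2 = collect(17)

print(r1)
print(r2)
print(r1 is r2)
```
[38, 17]
[38, 17]
True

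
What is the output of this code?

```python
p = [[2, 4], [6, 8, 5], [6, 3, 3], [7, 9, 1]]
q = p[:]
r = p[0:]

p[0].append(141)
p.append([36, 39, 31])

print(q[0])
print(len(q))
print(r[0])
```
[2, 4, 141]
4
[2, 4, 141]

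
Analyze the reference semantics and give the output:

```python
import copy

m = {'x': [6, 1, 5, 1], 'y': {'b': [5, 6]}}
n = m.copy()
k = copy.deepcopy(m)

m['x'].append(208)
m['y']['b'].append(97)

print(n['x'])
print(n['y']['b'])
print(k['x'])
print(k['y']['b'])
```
[6, 1, 5, 1, 208]
[5, 6, 97]
[6, 1, 5, 1]
[5, 6]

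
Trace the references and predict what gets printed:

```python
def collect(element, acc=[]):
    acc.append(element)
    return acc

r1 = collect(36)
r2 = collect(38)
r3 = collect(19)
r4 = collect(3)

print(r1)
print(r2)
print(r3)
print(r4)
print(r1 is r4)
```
[36, 38, 19, 3]
[36, 38, 19, 3]
[36, 38, 19, 3]
[36, 38, 19, 3]
True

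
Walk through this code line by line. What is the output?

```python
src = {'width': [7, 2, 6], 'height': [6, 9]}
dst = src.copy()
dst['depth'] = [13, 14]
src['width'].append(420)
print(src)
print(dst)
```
{'width': [7, 2, 6, 420], 'height': [6, 9]}
{'width': [7, 2, 6, 420], 'height': [6, 9], 'depth': [13, 14]}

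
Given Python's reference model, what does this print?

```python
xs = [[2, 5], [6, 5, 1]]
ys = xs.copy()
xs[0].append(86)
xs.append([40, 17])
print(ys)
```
[[2, 5, 86], [6, 5, 1]]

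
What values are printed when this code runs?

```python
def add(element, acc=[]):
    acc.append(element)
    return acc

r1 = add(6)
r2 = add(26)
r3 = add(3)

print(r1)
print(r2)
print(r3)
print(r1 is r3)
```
[6, 26, 3]
[6, 26, 3]
[6, 26, 3]
True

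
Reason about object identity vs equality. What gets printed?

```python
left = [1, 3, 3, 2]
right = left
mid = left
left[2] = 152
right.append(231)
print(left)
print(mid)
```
[1, 3, 152, 2, 231]
[1, 3, 152, 2, 231]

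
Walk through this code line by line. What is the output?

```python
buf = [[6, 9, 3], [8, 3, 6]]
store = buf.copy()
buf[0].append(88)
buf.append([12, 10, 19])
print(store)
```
[[6, 9, 3, 88], [8, 3, 6]]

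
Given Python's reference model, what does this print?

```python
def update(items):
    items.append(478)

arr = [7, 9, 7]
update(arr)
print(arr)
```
[7, 9, 7, 478]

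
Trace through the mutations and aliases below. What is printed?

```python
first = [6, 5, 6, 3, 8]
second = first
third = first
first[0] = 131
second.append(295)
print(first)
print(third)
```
[131, 5, 6, 3, 8, 295]
[131, 5, 6, 3, 8, 295]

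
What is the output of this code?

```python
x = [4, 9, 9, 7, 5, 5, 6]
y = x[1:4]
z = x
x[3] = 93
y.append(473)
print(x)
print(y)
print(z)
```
[4, 9, 9, 93, 5, 5, 6]
[9, 9, 7, 473]
[4, 9, 9, 93, 5, 5, 6]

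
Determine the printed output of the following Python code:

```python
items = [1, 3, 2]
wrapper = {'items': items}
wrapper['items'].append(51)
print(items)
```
[1, 3, 2, 51]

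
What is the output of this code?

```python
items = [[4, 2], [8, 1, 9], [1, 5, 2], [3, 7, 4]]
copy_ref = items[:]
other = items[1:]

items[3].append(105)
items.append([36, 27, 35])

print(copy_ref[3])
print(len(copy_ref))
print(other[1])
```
[3, 7, 4, 105]
4
[1, 5, 2]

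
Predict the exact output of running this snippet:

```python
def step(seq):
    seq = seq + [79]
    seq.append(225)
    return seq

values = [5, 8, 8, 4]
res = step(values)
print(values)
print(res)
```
[5, 8, 8, 4]
[5, 8, 8, 4, 79, 225]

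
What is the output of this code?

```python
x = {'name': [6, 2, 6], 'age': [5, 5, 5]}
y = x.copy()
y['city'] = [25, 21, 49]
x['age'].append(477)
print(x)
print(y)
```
{'name': [6, 2, 6], 'age': [5, 5, 5, 477]}
{'name': [6, 2, 6], 'age': [5, 5, 5, 477], 'city': [25, 21, 49]}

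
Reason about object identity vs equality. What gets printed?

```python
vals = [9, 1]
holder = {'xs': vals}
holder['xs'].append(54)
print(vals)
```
[9, 1, 54]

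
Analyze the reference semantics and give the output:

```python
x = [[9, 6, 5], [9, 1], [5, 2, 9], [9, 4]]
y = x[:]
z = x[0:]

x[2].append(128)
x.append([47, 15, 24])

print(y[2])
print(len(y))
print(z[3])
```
[5, 2, 9, 128]
4
[9, 4]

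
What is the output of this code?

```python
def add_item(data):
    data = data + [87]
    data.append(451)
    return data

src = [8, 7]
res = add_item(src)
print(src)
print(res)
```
[8, 7]
[8, 7, 87, 451]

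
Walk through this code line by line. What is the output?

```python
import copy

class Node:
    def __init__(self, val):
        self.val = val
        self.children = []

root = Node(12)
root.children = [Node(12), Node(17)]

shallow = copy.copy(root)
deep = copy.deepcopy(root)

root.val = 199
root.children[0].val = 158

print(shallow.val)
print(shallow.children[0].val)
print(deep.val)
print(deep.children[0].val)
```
12
158
12
12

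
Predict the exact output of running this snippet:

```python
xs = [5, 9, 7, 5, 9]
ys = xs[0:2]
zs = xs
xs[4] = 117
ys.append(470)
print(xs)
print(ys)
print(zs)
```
[5, 9, 7, 5, 117]
[5, 9, 470]
[5, 9, 7, 5, 117]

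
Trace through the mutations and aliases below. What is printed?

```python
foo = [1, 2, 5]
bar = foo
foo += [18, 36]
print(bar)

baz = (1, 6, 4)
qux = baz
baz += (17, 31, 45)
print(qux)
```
[1, 2, 5, 18, 36]
(1, 6, 4)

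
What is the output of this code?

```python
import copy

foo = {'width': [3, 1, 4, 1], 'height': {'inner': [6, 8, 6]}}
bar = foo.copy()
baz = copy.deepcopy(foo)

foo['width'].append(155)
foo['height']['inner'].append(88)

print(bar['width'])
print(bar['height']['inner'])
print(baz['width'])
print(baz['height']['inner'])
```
[3, 1, 4, 1, 155]
[6, 8, 6, 88]
[3, 1, 4, 1]
[6, 8, 6]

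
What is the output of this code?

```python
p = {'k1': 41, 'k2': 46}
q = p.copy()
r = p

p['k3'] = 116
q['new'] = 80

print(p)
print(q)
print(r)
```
{'k1': 41, 'k2': 46, 'k3': 116}
{'k1': 41, 'k2': 46, 'new': 80}
{'k1': 41, 'k2': 46, 'k3': 116}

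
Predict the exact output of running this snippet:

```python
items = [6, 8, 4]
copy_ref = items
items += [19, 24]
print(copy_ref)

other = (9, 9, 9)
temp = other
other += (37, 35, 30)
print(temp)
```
[6, 8, 4, 19, 24]
(9, 9, 9)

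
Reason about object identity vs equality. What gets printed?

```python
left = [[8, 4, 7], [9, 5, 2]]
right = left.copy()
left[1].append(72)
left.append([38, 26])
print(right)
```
[[8, 4, 7], [9, 5, 2, 72]]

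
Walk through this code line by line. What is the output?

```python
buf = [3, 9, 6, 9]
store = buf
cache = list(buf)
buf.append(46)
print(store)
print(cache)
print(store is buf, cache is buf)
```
[3, 9, 6, 9, 46]
[3, 9, 6, 9]
True False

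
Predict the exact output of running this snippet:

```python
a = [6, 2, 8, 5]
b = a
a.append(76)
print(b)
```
[6, 2, 8, 5, 76]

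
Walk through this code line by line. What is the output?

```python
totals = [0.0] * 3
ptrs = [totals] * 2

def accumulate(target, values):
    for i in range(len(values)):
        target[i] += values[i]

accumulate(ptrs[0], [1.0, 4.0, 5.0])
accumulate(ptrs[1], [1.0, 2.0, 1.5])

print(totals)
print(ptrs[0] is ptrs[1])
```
[2.0, 6.0, 6.5]
True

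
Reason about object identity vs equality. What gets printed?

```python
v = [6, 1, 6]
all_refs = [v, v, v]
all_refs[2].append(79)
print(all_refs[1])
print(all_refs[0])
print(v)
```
[6, 1, 6, 79]
[6, 1, 6, 79]
[6, 1, 6, 79]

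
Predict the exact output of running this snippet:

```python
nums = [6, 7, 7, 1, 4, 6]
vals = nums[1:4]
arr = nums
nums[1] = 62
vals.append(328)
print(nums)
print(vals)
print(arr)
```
[6, 62, 7, 1, 4, 6]
[7, 7, 1, 328]
[6, 62, 7, 1, 4, 6]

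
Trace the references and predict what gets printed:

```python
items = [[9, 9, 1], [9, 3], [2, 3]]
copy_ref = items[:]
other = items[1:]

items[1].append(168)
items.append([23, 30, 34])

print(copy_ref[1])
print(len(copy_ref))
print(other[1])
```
[9, 3, 168]
3
[2, 3]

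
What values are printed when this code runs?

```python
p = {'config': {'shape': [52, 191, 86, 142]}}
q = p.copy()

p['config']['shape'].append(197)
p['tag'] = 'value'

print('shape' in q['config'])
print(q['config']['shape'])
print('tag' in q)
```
True
[52, 191, 86, 142, 197]
False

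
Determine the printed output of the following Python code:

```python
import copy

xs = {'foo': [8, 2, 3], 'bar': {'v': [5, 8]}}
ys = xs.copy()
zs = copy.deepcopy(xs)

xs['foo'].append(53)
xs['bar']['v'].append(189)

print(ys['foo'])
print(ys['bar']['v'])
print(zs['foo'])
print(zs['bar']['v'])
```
[8, 2, 3, 53]
[5, 8, 189]
[8, 2, 3]
[5, 8]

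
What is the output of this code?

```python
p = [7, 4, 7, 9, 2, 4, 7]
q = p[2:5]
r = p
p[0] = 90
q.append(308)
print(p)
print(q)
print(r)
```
[90, 4, 7, 9, 2, 4, 7]
[7, 9, 2, 308]
[90, 4, 7, 9, 2, 4, 7]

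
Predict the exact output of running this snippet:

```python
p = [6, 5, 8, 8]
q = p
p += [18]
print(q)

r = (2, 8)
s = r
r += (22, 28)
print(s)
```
[6, 5, 8, 8, 18]
(2, 8)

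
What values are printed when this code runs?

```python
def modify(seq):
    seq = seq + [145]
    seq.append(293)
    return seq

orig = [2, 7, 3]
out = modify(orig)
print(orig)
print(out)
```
[2, 7, 3]
[2, 7, 3, 145, 293]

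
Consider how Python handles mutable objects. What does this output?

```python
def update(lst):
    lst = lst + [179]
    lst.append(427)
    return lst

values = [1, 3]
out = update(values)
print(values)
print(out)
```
[1, 3]
[1, 3, 179, 427]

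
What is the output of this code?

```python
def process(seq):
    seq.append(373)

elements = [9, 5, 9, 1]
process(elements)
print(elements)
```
[9, 5, 9, 1, 373]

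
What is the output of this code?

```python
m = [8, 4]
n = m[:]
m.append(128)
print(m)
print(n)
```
[8, 4, 128]
[8, 4]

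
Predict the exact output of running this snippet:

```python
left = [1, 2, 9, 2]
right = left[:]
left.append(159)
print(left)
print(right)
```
[1, 2, 9, 2, 159]
[1, 2, 9, 2]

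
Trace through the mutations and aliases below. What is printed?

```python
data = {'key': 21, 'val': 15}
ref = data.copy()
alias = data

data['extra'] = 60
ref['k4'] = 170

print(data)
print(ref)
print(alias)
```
{'key': 21, 'val': 15, 'extra': 60}
{'key': 21, 'val': 15, 'k4': 170}
{'key': 21, 'val': 15, 'extra': 60}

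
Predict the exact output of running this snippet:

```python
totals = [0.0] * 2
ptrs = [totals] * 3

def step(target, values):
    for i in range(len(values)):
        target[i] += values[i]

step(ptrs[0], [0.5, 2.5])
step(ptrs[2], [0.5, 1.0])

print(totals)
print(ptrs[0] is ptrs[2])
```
[1.0, 3.5]
True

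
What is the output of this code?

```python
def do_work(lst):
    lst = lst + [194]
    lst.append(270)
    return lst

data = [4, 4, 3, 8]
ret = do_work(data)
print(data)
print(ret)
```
[4, 4, 3, 8]
[4, 4, 3, 8, 194, 270]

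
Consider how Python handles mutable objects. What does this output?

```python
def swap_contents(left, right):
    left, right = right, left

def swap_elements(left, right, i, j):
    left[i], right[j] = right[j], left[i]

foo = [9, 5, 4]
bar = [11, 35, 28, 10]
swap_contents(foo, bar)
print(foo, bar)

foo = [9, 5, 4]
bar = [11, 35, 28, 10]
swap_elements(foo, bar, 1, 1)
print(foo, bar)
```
[9, 5, 4] [11, 35, 28, 10]
[9, 35, 4] [11, 5, 28, 10]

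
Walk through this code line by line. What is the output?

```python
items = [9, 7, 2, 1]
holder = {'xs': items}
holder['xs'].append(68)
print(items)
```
[9, 7, 2, 1, 68]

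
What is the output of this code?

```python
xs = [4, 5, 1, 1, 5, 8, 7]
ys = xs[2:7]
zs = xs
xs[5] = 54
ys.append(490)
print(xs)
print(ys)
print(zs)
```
[4, 5, 1, 1, 5, 54, 7]
[1, 1, 5, 8, 7, 490]
[4, 5, 1, 1, 5, 54, 7]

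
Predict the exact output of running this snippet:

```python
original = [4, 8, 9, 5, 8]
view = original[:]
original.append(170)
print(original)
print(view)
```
[4, 8, 9, 5, 8, 170]
[4, 8, 9, 5, 8]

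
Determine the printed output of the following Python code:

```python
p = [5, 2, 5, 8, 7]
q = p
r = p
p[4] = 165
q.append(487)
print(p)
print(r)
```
[5, 2, 5, 8, 165, 487]
[5, 2, 5, 8, 165, 487]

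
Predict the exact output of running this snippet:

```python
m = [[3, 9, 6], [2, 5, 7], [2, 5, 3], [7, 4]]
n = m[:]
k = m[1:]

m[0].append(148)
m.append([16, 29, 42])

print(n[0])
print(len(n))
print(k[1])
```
[3, 9, 6, 148]
4
[2, 5, 3]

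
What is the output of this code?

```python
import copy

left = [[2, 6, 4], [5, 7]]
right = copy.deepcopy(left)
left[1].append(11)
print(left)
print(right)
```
[[2, 6, 4], [5, 7, 11]]
[[2, 6, 4], [5, 7]]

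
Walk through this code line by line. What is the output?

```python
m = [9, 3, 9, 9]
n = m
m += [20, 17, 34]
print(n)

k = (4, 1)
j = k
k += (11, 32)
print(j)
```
[9, 3, 9, 9, 20, 17, 34]
(4, 1)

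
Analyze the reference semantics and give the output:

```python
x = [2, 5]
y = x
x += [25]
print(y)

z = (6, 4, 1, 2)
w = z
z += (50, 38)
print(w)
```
[2, 5, 25]
(6, 4, 1, 2)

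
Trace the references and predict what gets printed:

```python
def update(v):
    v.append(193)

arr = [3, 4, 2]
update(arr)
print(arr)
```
[3, 4, 2, 193]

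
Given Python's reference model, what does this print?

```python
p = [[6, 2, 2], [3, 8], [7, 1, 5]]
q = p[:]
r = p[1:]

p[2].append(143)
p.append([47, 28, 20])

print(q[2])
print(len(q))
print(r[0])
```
[7, 1, 5, 143]
3
[3, 8]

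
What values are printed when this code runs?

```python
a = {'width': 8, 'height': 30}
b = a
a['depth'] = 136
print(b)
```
{'width': 8, 'height': 30, 'depth': 136}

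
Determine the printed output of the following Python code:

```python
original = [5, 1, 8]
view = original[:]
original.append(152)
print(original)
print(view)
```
[5, 1, 8, 152]
[5, 1, 8]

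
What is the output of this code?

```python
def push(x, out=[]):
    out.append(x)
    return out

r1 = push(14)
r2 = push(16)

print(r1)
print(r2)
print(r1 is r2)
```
[14, 16]
[14, 16]
True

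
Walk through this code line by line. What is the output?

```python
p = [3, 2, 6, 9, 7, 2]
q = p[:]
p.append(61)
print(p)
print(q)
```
[3, 2, 6, 9, 7, 2, 61]
[3, 2, 6, 9, 7, 2]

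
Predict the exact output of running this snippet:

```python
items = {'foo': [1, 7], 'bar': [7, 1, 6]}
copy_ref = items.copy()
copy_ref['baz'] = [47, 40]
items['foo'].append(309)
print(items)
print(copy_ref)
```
{'foo': [1, 7, 309], 'bar': [7, 1, 6]}
{'foo': [1, 7, 309], 'bar': [7, 1, 6], 'baz': [47, 40]}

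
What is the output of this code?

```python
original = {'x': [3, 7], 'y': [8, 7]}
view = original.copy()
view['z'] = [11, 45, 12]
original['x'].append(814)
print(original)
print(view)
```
{'x': [3, 7, 814], 'y': [8, 7]}
{'x': [3, 7, 814], 'y': [8, 7], 'z': [11, 45, 12]}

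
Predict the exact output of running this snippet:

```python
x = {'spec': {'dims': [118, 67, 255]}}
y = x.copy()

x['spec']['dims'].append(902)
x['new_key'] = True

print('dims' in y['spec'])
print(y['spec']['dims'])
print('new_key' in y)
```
True
[118, 67, 255, 902]
False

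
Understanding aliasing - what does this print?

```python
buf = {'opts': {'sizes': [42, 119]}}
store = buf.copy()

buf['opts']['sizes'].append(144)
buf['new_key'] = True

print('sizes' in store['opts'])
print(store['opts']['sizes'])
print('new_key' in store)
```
True
[42, 119, 144]
False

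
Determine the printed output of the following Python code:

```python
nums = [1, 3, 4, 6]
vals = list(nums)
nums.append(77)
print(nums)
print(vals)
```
[1, 3, 4, 6, 77]
[1, 3, 4, 6]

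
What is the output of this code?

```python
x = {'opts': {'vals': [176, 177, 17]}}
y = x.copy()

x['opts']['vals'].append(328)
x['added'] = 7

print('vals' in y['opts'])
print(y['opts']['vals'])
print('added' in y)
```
True
[176, 177, 17, 328]
False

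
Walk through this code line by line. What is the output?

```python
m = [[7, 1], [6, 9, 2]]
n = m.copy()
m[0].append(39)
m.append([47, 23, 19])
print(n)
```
[[7, 1, 39], [6, 9, 2]]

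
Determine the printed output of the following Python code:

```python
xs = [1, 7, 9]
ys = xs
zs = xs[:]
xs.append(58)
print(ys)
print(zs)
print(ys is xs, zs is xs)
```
[1, 7, 9, 58]
[1, 7, 9]
True False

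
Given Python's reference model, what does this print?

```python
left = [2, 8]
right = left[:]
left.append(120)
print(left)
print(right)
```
[2, 8, 120]
[2, 8]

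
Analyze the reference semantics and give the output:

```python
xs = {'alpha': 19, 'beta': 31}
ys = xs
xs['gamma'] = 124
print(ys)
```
{'alpha': 19, 'beta': 31, 'gamma': 124}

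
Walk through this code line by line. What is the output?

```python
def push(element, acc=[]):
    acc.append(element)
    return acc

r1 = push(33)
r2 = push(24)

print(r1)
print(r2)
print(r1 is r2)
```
[33, 24]
[33, 24]
True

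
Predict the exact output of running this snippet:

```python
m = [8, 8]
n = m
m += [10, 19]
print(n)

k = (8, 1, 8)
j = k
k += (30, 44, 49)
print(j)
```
[8, 8, 10, 19]
(8, 1, 8)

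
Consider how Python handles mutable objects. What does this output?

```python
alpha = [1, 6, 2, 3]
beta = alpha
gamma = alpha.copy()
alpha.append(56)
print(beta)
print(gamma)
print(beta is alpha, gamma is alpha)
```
[1, 6, 2, 3, 56]
[1, 6, 2, 3]
True False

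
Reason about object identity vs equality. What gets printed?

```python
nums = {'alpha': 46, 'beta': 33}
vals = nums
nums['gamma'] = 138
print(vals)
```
{'alpha': 46, 'beta': 33, 'gamma': 138}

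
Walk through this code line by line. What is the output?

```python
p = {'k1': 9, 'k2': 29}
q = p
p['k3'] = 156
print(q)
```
{'k1': 9, 'k2': 29, 'k3': 156}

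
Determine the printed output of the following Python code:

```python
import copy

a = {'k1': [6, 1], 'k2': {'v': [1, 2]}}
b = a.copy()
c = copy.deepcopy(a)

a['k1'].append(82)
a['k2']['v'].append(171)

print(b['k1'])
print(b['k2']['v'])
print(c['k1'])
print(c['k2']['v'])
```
[6, 1, 82]
[1, 2, 171]
[6, 1]
[1, 2]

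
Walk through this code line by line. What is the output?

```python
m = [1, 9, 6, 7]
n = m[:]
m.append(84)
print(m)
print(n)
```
[1, 9, 6, 7, 84]
[1, 9, 6, 7]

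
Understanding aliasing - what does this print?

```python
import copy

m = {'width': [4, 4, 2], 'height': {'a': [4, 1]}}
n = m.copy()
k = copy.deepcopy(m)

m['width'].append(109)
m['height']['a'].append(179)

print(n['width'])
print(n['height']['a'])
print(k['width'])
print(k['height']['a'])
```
[4, 4, 2, 109]
[4, 1, 179]
[4, 4, 2]
[4, 1]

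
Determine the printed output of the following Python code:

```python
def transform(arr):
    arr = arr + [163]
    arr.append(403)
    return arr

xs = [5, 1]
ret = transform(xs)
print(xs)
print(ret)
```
[5, 1]
[5, 1, 163, 403]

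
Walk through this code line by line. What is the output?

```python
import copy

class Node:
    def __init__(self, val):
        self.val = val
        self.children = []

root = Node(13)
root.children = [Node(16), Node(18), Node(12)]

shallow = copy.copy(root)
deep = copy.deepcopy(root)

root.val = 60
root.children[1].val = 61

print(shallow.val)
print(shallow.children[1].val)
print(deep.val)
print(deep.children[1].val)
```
13
61
13
18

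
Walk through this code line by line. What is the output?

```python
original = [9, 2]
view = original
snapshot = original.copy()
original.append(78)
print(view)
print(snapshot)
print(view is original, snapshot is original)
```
[9, 2, 78]
[9, 2]
True False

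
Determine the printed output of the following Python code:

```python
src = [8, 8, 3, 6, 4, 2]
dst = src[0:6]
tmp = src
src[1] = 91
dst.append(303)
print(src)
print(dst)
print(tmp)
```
[8, 91, 3, 6, 4, 2]
[8, 8, 3, 6, 4, 2, 303]
[8, 91, 3, 6, 4, 2]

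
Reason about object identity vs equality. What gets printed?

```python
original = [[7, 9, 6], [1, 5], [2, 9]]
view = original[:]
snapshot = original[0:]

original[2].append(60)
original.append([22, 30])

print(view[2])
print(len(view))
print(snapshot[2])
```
[2, 9, 60]
3
[2, 9, 60]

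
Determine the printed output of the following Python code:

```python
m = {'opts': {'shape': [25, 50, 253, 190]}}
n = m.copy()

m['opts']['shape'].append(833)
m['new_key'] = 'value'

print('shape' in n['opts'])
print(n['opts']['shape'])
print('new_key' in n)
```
True
[25, 50, 253, 190, 833]
False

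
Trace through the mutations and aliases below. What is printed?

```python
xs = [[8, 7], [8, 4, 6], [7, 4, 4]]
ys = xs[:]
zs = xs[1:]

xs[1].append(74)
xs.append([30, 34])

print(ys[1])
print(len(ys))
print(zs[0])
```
[8, 4, 6, 74]
3
[8, 4, 6, 74]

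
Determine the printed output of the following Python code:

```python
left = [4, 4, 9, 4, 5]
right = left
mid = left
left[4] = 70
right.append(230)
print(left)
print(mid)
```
[4, 4, 9, 4, 70, 230]
[4, 4, 9, 4, 70, 230]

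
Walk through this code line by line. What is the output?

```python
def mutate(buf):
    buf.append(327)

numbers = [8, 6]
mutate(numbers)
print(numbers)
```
[8, 6, 327]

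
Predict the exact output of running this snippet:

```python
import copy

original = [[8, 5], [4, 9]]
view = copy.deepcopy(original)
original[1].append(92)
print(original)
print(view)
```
[[8, 5], [4, 9, 92]]
[[8, 5], [4, 9]]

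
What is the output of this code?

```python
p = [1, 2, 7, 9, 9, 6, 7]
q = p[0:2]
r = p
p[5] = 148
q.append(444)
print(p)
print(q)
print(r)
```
[1, 2, 7, 9, 9, 148, 7]
[1, 2, 444]
[1, 2, 7, 9, 9, 148, 7]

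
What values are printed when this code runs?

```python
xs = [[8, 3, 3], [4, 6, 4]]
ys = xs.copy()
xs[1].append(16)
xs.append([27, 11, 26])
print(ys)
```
[[8, 3, 3], [4, 6, 4, 16]]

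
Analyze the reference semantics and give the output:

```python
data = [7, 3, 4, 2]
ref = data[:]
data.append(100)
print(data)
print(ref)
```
[7, 3, 4, 2, 100]
[7, 3, 4, 2]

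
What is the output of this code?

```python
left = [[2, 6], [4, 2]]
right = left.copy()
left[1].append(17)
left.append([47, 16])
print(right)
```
[[2, 6], [4, 2, 17]]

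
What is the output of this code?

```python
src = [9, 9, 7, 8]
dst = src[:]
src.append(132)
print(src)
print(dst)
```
[9, 9, 7, 8, 132]
[9, 9, 7, 8]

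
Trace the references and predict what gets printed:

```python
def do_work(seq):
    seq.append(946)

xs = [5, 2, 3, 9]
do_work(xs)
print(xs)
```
[5, 2, 3, 9, 946]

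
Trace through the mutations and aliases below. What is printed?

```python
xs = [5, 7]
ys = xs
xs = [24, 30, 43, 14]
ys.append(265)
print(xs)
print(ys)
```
[24, 30, 43, 14]
[5, 7, 265]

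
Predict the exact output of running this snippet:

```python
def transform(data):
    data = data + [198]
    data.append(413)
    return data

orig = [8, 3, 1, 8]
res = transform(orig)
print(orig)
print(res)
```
[8, 3, 1, 8]
[8, 3, 1, 8, 198, 413]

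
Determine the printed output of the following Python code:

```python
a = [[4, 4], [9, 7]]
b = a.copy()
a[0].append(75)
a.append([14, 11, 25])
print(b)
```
[[4, 4, 75], [9, 7]]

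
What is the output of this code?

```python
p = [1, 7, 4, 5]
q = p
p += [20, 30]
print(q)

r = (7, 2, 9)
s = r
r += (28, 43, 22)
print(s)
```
[1, 7, 4, 5, 20, 30]
(7, 2, 9)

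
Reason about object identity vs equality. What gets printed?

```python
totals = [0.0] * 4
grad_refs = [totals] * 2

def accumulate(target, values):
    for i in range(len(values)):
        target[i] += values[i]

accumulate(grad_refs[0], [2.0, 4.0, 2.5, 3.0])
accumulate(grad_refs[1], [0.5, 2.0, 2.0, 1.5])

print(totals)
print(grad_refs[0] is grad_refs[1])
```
[2.5, 6.0, 4.5, 4.5]
True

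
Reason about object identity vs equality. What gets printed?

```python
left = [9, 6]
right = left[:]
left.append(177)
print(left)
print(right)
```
[9, 6, 177]
[9, 6]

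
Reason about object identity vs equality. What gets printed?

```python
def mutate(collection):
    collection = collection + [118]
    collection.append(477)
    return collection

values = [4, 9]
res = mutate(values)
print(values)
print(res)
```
[4, 9]
[4, 9, 118, 477]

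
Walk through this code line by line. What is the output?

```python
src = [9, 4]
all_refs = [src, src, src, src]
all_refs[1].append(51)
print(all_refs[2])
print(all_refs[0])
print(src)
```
[9, 4, 51]
[9, 4, 51]
[9, 4, 51]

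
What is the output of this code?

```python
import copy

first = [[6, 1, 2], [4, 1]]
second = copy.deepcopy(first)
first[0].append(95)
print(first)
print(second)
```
[[6, 1, 2, 95], [4, 1]]
[[6, 1, 2], [4, 1]]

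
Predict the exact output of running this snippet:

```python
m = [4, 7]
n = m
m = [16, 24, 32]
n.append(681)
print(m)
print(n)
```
[16, 24, 32]
[4, 7, 681]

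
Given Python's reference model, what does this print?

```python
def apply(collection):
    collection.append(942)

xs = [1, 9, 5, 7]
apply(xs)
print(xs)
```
[1, 9, 5, 7, 942]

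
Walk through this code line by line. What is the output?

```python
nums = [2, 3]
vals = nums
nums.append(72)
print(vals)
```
[2, 3, 72]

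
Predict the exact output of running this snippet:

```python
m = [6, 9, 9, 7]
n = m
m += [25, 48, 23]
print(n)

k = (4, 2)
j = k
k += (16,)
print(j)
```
[6, 9, 9, 7, 25, 48, 23]
(4, 2)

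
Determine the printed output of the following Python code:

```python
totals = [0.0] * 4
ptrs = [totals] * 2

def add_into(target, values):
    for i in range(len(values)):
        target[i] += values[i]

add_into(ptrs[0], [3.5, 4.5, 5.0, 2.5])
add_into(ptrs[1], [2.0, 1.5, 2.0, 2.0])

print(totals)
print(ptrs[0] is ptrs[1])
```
[5.5, 6.0, 7.0, 4.5]
True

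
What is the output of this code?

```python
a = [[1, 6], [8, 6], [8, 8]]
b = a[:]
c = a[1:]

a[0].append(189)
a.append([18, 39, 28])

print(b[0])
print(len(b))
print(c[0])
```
[1, 6, 189]
3
[8, 6]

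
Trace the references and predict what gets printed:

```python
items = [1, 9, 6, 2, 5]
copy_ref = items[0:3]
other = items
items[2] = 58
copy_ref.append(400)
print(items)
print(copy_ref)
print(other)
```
[1, 9, 58, 2, 5]
[1, 9, 6, 400]
[1, 9, 58, 2, 5]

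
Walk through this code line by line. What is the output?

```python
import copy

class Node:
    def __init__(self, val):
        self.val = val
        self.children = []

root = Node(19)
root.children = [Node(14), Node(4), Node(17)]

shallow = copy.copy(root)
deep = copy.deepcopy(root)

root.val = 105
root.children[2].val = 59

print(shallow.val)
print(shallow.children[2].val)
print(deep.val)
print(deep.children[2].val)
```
19
59
19
17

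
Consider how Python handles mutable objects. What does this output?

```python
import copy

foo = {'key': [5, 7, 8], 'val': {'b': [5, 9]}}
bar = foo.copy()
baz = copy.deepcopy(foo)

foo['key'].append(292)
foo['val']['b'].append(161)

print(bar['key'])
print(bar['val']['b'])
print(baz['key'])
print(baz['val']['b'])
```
[5, 7, 8, 292]
[5, 9, 161]
[5, 7, 8]
[5, 9]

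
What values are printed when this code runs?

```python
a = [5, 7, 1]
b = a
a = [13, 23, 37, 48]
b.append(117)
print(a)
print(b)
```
[13, 23, 37, 48]
[5, 7, 1, 117]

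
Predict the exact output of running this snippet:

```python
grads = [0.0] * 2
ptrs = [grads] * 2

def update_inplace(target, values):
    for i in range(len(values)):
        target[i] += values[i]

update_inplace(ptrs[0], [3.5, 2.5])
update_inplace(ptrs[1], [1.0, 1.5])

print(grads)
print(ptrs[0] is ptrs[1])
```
[4.5, 4.0]
True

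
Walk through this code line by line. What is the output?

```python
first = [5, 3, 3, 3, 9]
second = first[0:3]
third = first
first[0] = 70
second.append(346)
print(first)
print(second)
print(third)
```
[70, 3, 3, 3, 9]
[5, 3, 3, 346]
[70, 3, 3, 3, 9]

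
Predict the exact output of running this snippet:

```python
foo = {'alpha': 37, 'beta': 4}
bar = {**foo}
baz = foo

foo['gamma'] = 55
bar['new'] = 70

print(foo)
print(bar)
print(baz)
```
{'alpha': 37, 'beta': 4, 'gamma': 55}
{'alpha': 37, 'beta': 4, 'new': 70}
{'alpha': 37, 'beta': 4, 'gamma': 55}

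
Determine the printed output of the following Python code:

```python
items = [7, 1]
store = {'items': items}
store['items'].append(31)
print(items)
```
[7, 1, 31]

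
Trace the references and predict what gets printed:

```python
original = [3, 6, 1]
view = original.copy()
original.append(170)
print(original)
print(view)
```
[3, 6, 1, 170]
[3, 6, 1]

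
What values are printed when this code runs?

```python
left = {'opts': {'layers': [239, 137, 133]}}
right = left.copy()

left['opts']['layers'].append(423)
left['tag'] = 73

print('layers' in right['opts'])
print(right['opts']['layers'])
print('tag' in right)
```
True
[239, 137, 133, 423]
False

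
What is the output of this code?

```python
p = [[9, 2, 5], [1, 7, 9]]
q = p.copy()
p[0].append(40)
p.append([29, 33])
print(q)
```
[[9, 2, 5, 40], [1, 7, 9]]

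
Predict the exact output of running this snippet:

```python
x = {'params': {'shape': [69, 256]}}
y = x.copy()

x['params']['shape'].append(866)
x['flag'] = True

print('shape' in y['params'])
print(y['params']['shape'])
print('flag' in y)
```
True
[69, 256, 866]
False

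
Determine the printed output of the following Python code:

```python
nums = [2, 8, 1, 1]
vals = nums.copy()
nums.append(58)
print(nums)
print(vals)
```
[2, 8, 1, 1, 58]
[2, 8, 1, 1]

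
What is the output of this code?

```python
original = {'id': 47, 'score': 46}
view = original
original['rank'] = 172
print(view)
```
{'id': 47, 'score': 46, 'rank': 172}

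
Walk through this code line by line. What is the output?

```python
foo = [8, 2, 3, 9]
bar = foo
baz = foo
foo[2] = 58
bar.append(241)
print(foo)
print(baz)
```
[8, 2, 58, 9, 241]
[8, 2, 58, 9, 241]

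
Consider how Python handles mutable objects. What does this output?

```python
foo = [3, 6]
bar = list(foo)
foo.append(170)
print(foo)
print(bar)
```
[3, 6, 170]
[3, 6]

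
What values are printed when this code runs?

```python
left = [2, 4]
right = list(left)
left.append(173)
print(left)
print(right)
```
[2, 4, 173]
[2, 4]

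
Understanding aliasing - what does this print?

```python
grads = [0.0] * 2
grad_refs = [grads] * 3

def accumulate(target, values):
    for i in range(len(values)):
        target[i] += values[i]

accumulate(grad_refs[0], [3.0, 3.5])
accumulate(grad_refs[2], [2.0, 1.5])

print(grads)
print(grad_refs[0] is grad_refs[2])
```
[5.0, 5.0]
True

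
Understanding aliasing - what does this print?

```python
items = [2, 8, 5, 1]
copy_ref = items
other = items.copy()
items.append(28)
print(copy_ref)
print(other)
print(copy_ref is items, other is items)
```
[2, 8, 5, 1, 28]
[2, 8, 5, 1]
True False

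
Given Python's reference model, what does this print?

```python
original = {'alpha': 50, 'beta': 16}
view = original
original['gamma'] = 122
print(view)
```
{'alpha': 50, 'beta': 16, 'gamma': 122}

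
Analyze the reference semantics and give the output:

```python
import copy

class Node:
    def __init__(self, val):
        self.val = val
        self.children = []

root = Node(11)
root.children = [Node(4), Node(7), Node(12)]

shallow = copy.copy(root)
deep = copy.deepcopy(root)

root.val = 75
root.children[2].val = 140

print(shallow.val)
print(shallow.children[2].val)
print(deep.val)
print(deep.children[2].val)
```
11
140
11
12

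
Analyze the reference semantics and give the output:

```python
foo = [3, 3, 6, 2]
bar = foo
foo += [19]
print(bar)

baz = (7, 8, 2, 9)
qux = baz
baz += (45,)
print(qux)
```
[3, 3, 6, 2, 19]
(7, 8, 2, 9)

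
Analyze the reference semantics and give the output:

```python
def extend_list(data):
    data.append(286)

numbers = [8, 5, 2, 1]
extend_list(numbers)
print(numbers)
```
[8, 5, 2, 1, 286]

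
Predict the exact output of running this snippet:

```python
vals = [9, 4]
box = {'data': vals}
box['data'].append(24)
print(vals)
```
[9, 4, 24]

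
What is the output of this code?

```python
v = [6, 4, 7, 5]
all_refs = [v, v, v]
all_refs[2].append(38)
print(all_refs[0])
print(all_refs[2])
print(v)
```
[6, 4, 7, 5, 38]
[6, 4, 7, 5, 38]
[6, 4, 7, 5, 38]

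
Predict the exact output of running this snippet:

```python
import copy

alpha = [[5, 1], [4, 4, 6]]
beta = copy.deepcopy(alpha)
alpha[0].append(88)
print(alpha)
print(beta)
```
[[5, 1, 88], [4, 4, 6]]
[[5, 1], [4, 4, 6]]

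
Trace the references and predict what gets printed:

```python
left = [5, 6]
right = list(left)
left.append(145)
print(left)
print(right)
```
[5, 6, 145]
[5, 6]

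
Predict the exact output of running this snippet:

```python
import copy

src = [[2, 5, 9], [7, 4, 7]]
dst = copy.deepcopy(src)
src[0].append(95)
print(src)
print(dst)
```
[[2, 5, 9, 95], [7, 4, 7]]
[[2, 5, 9], [7, 4, 7]]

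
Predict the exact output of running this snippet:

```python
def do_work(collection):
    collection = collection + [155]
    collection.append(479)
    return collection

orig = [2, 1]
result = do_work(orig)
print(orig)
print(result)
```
[2, 1]
[2, 1, 155, 479]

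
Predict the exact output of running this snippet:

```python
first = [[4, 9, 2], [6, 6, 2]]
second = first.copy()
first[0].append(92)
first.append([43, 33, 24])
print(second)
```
[[4, 9, 2, 92], [6, 6, 2]]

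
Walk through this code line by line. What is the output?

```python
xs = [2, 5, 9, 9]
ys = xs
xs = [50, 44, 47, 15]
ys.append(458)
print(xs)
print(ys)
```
[50, 44, 47, 15]
[2, 5, 9, 9, 458]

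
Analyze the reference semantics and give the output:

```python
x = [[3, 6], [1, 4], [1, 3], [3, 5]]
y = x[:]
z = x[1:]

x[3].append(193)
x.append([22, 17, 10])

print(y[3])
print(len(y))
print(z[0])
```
[3, 5, 193]
4
[1, 4]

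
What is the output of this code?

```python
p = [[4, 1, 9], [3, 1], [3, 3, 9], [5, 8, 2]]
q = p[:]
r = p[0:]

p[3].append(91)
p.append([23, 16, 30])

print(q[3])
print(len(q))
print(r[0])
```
[5, 8, 2, 91]
4
[4, 1, 9]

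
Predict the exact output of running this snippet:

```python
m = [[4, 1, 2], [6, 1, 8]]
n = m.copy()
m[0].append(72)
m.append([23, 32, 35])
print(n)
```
[[4, 1, 2, 72], [6, 1, 8]]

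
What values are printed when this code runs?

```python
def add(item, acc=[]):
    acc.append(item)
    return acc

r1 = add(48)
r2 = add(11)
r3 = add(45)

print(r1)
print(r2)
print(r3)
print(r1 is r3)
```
[48, 11, 45]
[48, 11, 45]
[48, 11, 45]
True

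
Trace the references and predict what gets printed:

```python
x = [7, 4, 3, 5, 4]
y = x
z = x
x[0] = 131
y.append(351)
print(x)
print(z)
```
[131, 4, 3, 5, 4, 351]
[131, 4, 3, 5, 4, 351]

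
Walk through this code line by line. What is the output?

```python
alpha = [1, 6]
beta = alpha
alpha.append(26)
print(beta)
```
[1, 6, 26]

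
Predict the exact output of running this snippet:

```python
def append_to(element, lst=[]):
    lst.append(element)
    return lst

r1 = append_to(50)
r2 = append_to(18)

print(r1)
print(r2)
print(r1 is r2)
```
[50, 18]
[50, 18]
True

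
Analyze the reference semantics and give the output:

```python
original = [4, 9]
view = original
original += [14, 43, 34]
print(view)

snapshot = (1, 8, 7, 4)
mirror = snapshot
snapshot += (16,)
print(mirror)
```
[4, 9, 14, 43, 34]
(1, 8, 7, 4)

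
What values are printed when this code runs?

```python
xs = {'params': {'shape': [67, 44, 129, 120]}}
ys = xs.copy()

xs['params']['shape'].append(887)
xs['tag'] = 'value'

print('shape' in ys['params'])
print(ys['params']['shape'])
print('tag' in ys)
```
True
[67, 44, 129, 120, 887]
False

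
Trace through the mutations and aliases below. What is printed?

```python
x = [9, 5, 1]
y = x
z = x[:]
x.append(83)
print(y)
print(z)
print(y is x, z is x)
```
[9, 5, 1, 83]
[9, 5, 1]
True False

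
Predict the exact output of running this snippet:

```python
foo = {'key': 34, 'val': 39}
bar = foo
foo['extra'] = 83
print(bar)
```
{'key': 34, 'val': 39, 'extra': 83}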